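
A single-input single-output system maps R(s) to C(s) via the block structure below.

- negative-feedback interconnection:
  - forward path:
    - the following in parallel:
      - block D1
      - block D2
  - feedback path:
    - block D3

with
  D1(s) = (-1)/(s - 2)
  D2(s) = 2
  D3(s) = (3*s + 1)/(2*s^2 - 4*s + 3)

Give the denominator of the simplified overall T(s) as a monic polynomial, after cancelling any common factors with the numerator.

First reduce the diagram to T(s).

Step 1 - reduce the parallel group D1, D2: (2*s - 5)/(s - 2)
Step 2 - close the feedback loop around (D1+D2), D3: (4*s^3 - 18*s^2 + 26*s - 15)/(2*s^3 - 2*s^2 - 2*s - 11)
Step 2 gives the fully reduced T(s), with no common factor left to cancel. The denominator's leading coefficient is 2, so divide each of its coefficients by 2 to get the monic form.

Answer: s^3 - s^2 - s - 11/2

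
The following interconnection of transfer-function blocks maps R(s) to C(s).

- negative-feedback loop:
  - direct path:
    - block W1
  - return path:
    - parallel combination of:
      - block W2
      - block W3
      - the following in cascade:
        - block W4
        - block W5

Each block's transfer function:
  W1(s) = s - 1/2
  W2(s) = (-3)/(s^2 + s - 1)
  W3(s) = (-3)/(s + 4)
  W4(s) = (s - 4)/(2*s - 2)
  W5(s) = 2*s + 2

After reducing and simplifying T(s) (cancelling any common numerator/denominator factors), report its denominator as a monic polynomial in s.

First reduce the diagram to T(s).

[1] reduce the series chain W4, W5, giving (s^2 - 3*s - 4)/(s - 1)
[2] sum the parallel branches W2, W3, (W4*W5), giving (s^5 + 2*s^4 - 19*s^3 - 36*s^2 - 3*s + 25)/(s^4 + 4*s^3 - 2*s^2 - 7*s + 4)
[3] close the feedback loop around W1, (W2+W3+(W4*W5)), giving (2*s^5 + 7*s^4 - 8*s^3 - 12*s^2 + 15*s - 4)/(2*s^6 + 3*s^5 - 38*s^4 - 45*s^3 + 26*s^2 + 39*s - 17)
T(s) is the step-3 result (common factors already cancelled). Leading coefficient of the denominator: 2. Divide through by 2 for the monic polynomial.

Answer: s^6 + 3*s^5/2 - 19*s^4 - 45*s^3/2 + 13*s^2 + 39*s/2 - 17/2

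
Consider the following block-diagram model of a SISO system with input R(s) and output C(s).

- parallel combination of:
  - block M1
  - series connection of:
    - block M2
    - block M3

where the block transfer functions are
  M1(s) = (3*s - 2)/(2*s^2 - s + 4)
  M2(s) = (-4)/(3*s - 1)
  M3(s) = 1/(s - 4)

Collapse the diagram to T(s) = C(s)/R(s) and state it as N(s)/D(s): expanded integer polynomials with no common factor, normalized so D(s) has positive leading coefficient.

The answer is (9*s^3 - 53*s^2 + 42*s - 24)/(6*s^4 - 29*s^3 + 33*s^2 - 56*s + 16).

Reasoning:
Step 1. series reduction of M2, M3, giving (-4)/(3*s^2 - 13*s + 4)
Step 2. combine M1, (M2*M3) in parallel; the result is T(s) itself (integer coefficients, no common factor, positive leading denominator coefficient)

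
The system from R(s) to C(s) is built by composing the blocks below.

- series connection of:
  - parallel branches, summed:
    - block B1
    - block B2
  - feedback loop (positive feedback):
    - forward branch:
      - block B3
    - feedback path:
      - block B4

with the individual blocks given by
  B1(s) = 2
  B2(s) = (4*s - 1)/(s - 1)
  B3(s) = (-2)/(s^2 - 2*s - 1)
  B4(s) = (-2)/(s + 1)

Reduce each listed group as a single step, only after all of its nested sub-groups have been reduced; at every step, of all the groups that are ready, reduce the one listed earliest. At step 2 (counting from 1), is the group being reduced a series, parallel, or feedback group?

Step 1: combine B1, B2 in parallel
Step 2: apply the feedback formula to B3, B4
Step 3: combine (B1+B2), [B3/(1-B3*B4)] in series
Step 2: feedback.

Answer: feedback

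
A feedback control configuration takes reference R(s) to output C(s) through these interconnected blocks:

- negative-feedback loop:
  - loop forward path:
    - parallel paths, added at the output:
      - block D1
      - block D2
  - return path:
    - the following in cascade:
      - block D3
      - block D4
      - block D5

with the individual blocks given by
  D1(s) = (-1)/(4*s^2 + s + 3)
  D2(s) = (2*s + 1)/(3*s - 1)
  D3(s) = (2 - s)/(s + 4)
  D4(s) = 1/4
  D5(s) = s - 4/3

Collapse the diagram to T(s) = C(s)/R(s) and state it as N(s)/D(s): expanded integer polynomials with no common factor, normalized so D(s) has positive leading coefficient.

First reduce the diagram to T(s).

Step 1 - parallel reduction of D1, D2 = (8*s^3 + 6*s^2 + 4*s + 4)/(12*s^3 - s^2 + 8*s - 3)
Step 2 - combine D3, D4, D5 in series = (-3*s^2 + 10*s - 8)/(12*s + 48)
Step 3 - reduce the feedback loop with forward (D1+D2) and return (D3*D4*D5) - this is the overall T(s), already in the required normalized form

Answer: (-48*s^4 - 228*s^3 - 168*s^2 - 120*s - 96)/(12*s^5 - 103*s^4 - 274*s^3 - 14*s^2 - 178*s + 88)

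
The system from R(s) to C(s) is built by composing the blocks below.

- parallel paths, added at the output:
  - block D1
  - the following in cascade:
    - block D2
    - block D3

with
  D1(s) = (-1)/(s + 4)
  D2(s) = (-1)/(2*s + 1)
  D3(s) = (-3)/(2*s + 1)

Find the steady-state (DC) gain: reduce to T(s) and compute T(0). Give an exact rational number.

The answer is 11/4.

Reasoning:
1. reduce the series chain D2, D3 gives 3/(4*s^2 + 4*s + 1)
2. add D1, (D2*D3) (parallel) gives (-4*s^2 - s + 11)/(4*s^3 + 20*s^2 + 17*s + 4)
Evaluating the step-2 result (the overall T(s)) at s = 0 gives T(0) = 11/4.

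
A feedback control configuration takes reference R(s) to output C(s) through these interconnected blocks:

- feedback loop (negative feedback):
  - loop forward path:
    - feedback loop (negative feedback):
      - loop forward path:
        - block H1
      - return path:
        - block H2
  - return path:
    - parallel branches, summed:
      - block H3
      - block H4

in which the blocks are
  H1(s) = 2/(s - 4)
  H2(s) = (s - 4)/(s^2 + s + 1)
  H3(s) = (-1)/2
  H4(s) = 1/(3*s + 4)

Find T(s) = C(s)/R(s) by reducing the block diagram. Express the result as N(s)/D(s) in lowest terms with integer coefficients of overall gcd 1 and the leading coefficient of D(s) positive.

Step 1. collapse the loop (H1 forward, H2 return), giving (2*s^2 + 2*s + 2)/(s^3 - 3*s^2 - s - 12)
Step 2. combine H3, H4 in parallel, giving (-3*s - 2)/(6*s + 8)
Step 3. apply the feedback formula to [H1/(1+H1*H2)], (H3+H4), giving the overall T(s)

Therefore the answer is (6*s^3 + 14*s^2 + 14*s + 8)/(3*s^4 - 8*s^3 - 20*s^2 - 45*s - 50).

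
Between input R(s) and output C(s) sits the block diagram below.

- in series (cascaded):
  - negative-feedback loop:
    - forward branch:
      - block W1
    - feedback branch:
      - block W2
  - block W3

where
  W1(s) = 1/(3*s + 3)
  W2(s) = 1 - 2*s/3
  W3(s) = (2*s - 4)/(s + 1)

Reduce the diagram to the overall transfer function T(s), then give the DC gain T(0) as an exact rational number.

The answer is -1.

Reasoning:
[1] apply the feedback formula to W1, W2 -> 3/(7*s + 12)
[2] reduce the series chain [W1/(1+W1*W2)], W3 -> (6*s - 12)/(7*s^2 + 19*s + 12)
DC gain: substitute s = 0 into T(s) from step 2: T(0) = -12/12 = -1.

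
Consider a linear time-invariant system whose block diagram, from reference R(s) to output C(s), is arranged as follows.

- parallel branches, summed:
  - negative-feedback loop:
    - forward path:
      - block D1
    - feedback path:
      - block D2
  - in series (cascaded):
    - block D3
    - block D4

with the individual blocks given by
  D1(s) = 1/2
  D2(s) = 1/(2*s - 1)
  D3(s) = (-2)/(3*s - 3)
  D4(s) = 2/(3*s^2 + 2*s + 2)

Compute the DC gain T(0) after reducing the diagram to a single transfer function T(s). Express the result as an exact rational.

Step 1: close the feedback loop around D1, D2: (2*s - 1)/(4*s - 1)
Step 2: reduce the series chain D3, D4: (-4)/(9*s^3 - 3*s^2 - 6)
Step 3: reduce the parallel group [D1/(1+D1*D2)], (D3*D4): (18*s^4 - 15*s^3 + 3*s^2 - 28*s + 10)/(36*s^4 - 21*s^3 + 3*s^2 - 24*s + 6)
The step-3 result is T(s). Setting s = 0: T(0) = 10/6 = 5/3.

Therefore the answer is 5/3.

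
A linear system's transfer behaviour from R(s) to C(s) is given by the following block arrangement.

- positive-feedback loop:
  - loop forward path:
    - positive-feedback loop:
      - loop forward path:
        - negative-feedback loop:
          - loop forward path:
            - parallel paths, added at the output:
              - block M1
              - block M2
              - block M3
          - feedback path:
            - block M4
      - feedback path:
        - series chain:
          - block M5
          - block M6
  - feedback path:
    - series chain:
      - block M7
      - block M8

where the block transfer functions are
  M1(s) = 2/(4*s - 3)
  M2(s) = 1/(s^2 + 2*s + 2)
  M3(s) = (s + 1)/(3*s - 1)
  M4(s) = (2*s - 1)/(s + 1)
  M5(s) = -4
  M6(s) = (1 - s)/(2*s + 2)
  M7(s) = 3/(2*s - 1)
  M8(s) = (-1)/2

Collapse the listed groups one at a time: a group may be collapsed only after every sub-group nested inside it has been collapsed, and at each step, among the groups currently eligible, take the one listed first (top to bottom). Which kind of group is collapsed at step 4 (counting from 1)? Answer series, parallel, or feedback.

Step 1. add M1, M2, M3 (parallel)
Step 2. close the feedback loop around (M1+M2+M3), M4
Step 3. cascade M5, M6
Step 4. collapse the loop ([(M1+M2+M3)/(1+(M1+M2+M3)*M4)] forward, (M5*M6) return)
Step 5. series reduction of M7, M8
Step 6. close the feedback loop around [[(M1+M2+M3)/(1+(M1+M2+M3)*M4)]/(1-[(M1+M2+M3)/(1+(M1+M2+M3)*M4)]*(M5*M6))], (M7*M8)
So the answer for step 4 is feedback.

Hence the answer: feedback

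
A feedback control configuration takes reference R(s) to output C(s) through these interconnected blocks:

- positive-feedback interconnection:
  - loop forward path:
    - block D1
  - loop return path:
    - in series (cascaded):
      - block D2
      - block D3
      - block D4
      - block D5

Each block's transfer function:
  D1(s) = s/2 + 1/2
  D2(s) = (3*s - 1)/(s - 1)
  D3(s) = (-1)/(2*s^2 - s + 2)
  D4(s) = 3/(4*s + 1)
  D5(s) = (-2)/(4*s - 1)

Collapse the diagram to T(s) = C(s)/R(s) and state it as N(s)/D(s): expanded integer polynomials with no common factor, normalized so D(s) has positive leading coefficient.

Answer: (32*s^6 - 16*s^5 - 2*s^4 + 17*s^3 - 32*s^2 - s + 2)/(64*s^5 - 96*s^4 + 92*s^3 - 76*s^2 - 18*s + 10)

Working:
1. cascade D2, D3, D4, D5 -> (18*s - 6)/(32*s^5 - 48*s^4 + 46*s^3 - 29*s^2 - 3*s + 2)
2. close the feedback loop around D1, (D2*D3*D4*D5) - this is the overall T(s), already in the required normalized form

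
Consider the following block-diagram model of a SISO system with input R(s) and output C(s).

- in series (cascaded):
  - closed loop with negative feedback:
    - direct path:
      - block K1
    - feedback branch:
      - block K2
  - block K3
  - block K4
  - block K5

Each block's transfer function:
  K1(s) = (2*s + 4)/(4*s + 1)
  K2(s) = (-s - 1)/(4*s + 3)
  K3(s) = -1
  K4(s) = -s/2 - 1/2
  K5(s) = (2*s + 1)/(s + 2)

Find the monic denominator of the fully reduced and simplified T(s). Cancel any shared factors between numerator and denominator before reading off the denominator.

The answer is s^2 + 5*s/7 - 1/14.

Reasoning:
(1) close the feedback loop around K1, K2 = (8*s^2 + 22*s + 12)/(14*s^2 + 10*s - 1)
(2) combine [K1/(1+K1*K2)], K3, K4, K5 in series = (8*s^3 + 18*s^2 + 13*s + 3)/(14*s^2 + 10*s - 1)
No further cancellation is possible in the step-2 result, so that is T(s). Its denominator becomes monic after dividing by the leading coefficient 14.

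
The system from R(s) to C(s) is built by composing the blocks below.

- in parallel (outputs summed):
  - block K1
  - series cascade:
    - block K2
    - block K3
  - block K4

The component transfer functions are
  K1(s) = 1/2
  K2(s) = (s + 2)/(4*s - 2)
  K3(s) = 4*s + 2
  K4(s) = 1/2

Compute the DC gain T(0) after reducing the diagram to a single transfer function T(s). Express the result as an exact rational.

Reducing step by step:

1. multiply K2, K3 (series); result (2*s^2 + 5*s + 2)/(2*s - 1)
2. add K1, (K2*K3), K4 (parallel); result (2*s^2 + 7*s + 1)/(2*s - 1)
The step-2 result is T(s). Setting s = 0: T(0) = 1/(-1) = -1.

Answer: -1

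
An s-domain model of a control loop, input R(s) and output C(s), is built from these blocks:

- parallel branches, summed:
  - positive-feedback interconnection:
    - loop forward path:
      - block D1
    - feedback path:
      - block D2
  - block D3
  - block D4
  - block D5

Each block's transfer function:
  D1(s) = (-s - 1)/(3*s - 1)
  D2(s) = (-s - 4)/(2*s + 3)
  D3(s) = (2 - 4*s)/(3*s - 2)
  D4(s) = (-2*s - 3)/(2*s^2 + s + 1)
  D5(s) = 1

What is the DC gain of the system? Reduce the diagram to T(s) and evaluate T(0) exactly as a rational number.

The answer is -18/7.

Reasoning:
(1) collapse the loop (D1 forward, D2 return) = (-2*s^2 - 5*s - 3)/(5*s^2 + 2*s - 7)
(2) reduce the parallel group [D1/(1-D1*D2)], D3, D4, D5 = (-22*s^5 - 67*s^4 - 45*s^3 + 69*s^2 + 61*s - 36)/(30*s^5 + 7*s^4 - 39*s^3 - s^2 - 11*s + 14)
Evaluating the step-2 result (the overall T(s)) at s = 0 gives T(0) = -36/14 = -18/7.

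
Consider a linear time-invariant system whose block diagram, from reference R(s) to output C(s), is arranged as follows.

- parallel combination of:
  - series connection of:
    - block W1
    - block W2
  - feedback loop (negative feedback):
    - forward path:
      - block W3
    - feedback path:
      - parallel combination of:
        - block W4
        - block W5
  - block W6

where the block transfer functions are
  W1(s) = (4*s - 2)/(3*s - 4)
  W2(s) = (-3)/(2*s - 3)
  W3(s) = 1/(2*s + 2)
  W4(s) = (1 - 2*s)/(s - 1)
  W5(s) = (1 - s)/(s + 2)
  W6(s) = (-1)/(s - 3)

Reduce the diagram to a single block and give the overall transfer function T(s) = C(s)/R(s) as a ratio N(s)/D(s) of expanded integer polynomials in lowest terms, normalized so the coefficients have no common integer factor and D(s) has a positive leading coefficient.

The answer is (-30*s^5 + 71*s^4 + 69*s^3 - 56*s^2 - 249*s + 162)/(12*s^6 - 64*s^5 + 73*s^4 + 78*s^3 - 120*s^2 - 81*s + 108).

Reasoning:
Step 1 - cascade W1, W2 gives (6 - 12*s)/(6*s^2 - 17*s + 12)
Step 2 - add W4, W5 (parallel) gives (-3*s^2 - s + 1)/(s^2 + s - 2)
Step 3 - close the feedback loop around W3, (W4+W5) gives (s^2 + s - 2)/(2*s^3 + s^2 - 3*s - 3)
Step 4 - reduce the parallel group (W1*W2), [W3/(1+W3*(W4+W5))], W6, which is the overall transfer function T(s) = C(s)/R(s) in lowest terms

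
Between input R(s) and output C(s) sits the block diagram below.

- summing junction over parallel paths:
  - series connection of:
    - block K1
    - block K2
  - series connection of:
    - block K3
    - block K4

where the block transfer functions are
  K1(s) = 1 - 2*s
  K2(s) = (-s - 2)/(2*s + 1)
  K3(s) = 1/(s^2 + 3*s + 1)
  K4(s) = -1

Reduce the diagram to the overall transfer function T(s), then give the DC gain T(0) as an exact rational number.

Step 1. combine K1, K2 in series; result (2*s^2 + 3*s - 2)/(2*s + 1)
Step 2. combine K3, K4 in series; result (-1)/(s^2 + 3*s + 1)
Step 3. add (K1*K2), (K3*K4) (parallel); result (2*s^4 + 9*s^3 + 9*s^2 - 5*s - 3)/(2*s^3 + 7*s^2 + 5*s + 1)
The step-3 result is T(s). Setting s = 0: T(0) = -3/1 = -3.

Hence the answer: -3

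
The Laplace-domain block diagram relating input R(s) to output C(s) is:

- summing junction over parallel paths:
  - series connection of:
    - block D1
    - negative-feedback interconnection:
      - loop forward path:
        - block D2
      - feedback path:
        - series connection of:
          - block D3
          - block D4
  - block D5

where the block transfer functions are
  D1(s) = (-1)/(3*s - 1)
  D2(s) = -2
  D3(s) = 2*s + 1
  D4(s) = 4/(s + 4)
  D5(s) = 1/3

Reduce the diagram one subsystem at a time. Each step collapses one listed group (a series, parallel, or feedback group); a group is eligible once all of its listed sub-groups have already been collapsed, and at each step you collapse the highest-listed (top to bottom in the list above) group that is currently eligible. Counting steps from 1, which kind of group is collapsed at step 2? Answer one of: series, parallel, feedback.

Step 1. series reduction of D3, D4
Step 2. close the feedback loop around D2, (D3*D4)
Step 3. multiply D1, [D2/(1+D2*(D3*D4))] (series)
Step 4. sum the parallel branches (D1*[D2/(1+D2*(D3*D4))]), D5
At step 2 the group reduced is feedback.

Final answer: feedback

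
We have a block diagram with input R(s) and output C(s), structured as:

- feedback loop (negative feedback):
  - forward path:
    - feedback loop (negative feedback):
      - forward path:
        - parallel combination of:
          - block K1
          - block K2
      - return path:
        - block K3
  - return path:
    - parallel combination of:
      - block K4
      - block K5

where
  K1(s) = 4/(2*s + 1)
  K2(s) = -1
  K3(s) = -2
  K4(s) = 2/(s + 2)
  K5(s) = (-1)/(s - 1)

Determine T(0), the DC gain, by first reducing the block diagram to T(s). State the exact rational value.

Step 1 - sum the parallel branches K1, K2: (3 - 2*s)/(2*s + 1)
Step 2 - collapse the loop ((K1+K2) forward, K3 return): (3 - 2*s)/(6*s - 5)
Step 3 - reduce the parallel group K4, K5: (s - 4)/(s^2 + s - 2)
Step 4 - apply the feedback formula to [(K1+K2)/(1+(K1+K2)*K3)], (K4+K5): (-2*s^3 + s^2 + 7*s - 6)/(6*s^3 - s^2 - 6*s - 2)
That last expression is T(s); at s = 0 only the constant terms survive, so T(0) = -6/(-2) = 3.

Answer: 3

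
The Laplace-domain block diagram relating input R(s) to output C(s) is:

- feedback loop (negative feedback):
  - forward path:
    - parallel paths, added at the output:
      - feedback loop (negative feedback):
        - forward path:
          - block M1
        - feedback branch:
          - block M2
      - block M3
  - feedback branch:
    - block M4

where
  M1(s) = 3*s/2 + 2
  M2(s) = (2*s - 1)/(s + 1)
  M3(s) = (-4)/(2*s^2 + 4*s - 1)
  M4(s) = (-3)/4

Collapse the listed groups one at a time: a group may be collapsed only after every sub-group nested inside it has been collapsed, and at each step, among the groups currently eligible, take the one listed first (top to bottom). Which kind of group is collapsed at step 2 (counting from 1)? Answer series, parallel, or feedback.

Reducing step by step:

Step 1. collapse the loop (M1 forward, M2 return)
Step 2. sum the parallel branches [M1/(1+M1*M2)], M3
Step 3. feedback reduction of ([M1/(1+M1*M2)]+M3), M4
Step 2: parallel.

Answer: parallel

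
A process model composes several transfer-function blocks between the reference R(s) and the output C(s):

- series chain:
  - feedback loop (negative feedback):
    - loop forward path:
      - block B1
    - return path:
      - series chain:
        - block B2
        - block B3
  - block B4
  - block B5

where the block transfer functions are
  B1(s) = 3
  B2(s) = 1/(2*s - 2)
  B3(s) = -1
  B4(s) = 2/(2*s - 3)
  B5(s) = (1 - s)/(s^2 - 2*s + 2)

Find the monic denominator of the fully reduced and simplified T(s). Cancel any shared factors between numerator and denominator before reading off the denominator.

The answer is s^4 - 6*s^3 + 55*s^2/4 - 31*s/2 + 15/2.

Reasoning:
(1) combine B2, B3 in series -> (-1)/(2*s - 2)
(2) reduce the feedback loop with forward B1 and return (B2*B3) -> (6*s - 6)/(2*s - 5)
(3) cascade [B1/(1+B1*(B2*B3))], B4, B5 -> (-12*s^2 + 24*s - 12)/(4*s^4 - 24*s^3 + 55*s^2 - 62*s + 30)
Step 3 gives the fully reduced T(s), with no common factor left to cancel. The denominator's leading coefficient is 4, so divide each of its coefficients by 4 to get the monic form.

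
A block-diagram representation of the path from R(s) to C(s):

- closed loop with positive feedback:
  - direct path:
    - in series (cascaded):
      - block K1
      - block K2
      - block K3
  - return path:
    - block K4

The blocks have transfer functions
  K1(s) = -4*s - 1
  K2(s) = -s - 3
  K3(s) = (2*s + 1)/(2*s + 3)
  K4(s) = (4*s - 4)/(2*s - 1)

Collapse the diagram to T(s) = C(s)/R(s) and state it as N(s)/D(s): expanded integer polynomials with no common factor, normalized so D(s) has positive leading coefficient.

Reducing step by step:

1. cascade K1, K2, K3 -> (8*s^3 + 30*s^2 + 19*s + 3)/(2*s + 3)
2. feedback reduction of (K1*K2*K3), K4, which is the overall transfer function T(s) = C(s)/R(s) in lowest terms

Answer: (-16*s^4 - 52*s^3 - 8*s^2 + 13*s + 3)/(32*s^4 + 88*s^3 - 48*s^2 - 68*s - 9)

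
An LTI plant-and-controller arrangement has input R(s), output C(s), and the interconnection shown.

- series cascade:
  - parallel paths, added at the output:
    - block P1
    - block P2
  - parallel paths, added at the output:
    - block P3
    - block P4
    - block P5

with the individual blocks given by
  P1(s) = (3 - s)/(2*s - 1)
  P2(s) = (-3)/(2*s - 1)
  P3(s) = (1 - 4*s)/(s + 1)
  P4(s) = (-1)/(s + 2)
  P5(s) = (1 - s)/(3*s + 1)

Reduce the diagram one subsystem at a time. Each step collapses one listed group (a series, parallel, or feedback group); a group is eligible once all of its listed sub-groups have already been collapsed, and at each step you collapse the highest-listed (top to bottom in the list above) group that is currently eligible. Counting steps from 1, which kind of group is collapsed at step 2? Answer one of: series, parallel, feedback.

Step 1. parallel reduction of P1, P2
Step 2. parallel reduction of P3, P4, P5
Step 3. multiply (P1+P2), (P3+P4+P5) (series)
So the answer for step 2 is parallel.

Hence the answer: parallel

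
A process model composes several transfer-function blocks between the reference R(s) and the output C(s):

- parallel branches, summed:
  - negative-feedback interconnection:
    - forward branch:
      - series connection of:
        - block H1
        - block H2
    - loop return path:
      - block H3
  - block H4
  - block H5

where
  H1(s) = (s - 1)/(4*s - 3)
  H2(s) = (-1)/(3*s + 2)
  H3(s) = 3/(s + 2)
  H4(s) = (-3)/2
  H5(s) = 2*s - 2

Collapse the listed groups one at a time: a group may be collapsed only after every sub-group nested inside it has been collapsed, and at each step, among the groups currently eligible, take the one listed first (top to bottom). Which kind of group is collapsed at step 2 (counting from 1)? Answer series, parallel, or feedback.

1. reduce the series chain H1, H2
2. collapse the loop ((H1*H2) forward, H3 return)
3. add [(H1*H2)/(1+(H1*H2)*H3)], H4, H5 (parallel)
Step 2 collapses a feedback group.

Hence the answer: feedback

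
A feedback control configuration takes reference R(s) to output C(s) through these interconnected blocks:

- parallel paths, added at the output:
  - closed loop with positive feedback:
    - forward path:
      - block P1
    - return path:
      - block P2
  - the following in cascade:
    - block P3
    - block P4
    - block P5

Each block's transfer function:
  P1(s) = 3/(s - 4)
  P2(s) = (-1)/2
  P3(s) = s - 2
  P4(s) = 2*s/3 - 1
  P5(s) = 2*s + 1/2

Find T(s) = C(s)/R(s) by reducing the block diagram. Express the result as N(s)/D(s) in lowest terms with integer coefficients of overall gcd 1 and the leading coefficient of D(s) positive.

Answer: (16*s^4 - 92*s^3 + 164*s^2 - 73*s + 6)/(12*s - 30)

Working:
Step 1: apply the feedback formula to P1, P2; result 6/(2*s - 5)
Step 2: reduce the series chain P3, P4, P5; result 4*s^3/3 - 13*s^2/3 + 17*s/6 + 1
Step 3: sum the parallel branches [P1/(1-P1*P2)], (P3*P4*P5); the result is T(s) itself (integer coefficients, no common factor, positive leading denominator coefficient)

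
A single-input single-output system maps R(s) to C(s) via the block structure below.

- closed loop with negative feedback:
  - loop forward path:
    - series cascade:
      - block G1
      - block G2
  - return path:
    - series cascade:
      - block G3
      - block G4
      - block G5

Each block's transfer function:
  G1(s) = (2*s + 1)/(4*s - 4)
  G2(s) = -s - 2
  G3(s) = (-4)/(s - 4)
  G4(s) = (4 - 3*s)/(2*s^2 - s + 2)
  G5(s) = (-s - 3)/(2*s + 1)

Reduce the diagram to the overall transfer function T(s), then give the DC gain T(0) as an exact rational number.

Reducing step by step:

1. cascade G1, G2: (-2*s^2 - 5*s - 2)/(4*s - 4)
2. combine G3, G4, G5 in series: (-12*s^2 - 20*s + 48)/(4*s^4 - 16*s^3 + 3*s^2 - 10*s - 8)
3. apply the feedback formula to (G1*G2), (G3*G4*G5): (-4*s^5 + 8*s^4 + 29*s^3 + 4*s^2 + 28*s + 16)/(8*s^4 - 32*s^3 + 104*s^2 - 64*s - 64)
The step-3 result is T(s). Setting s = 0: T(0) = 16/(-64) = -1/4.

Answer: -1/4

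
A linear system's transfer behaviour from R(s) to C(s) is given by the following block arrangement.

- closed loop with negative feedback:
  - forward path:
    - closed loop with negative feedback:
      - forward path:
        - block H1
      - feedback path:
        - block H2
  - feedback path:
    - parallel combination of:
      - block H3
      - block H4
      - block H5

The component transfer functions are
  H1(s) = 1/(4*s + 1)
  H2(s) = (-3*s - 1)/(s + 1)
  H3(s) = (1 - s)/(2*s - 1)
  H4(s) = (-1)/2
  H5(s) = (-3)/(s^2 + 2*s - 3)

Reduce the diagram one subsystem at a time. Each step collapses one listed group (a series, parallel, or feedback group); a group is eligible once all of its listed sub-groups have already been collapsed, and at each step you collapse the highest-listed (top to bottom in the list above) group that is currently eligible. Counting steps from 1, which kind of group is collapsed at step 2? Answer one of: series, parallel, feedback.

Reducing step by step:

Step 1: feedback reduction of H1, H2
Step 2: add H3, H4, H5 (parallel)
Step 3: collapse the loop ([H1/(1+H1*H2)] forward, (H3+H4+H5) return)
Step 2 collapses a parallel group.

Answer: parallel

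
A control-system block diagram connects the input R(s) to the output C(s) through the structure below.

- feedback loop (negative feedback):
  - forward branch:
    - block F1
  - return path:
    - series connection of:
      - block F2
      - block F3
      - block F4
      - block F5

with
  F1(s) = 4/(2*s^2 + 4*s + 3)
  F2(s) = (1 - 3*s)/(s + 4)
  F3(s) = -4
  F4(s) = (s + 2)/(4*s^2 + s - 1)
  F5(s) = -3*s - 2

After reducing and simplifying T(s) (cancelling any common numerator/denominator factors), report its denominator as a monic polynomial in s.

Answer: s^5 + 25*s^4/4 - 29*s^3/4 - 281*s^2/8 - 71*s/8 + 13/2

Working:
Step 1. series reduction of F2, F3, F4, F5: (-36*s^3 - 84*s^2 - 16*s + 16)/(4*s^3 + 17*s^2 + 3*s - 4)
Step 2. collapse the loop (F1 forward, (F2*F3*F4*F5) return): (16*s^3 + 68*s^2 + 12*s - 16)/(8*s^5 + 50*s^4 - 58*s^3 - 281*s^2 - 71*s + 52)
Step 2 gives the fully reduced T(s), with no common factor left to cancel. The denominator's leading coefficient is 8, so divide each of its coefficients by 8 to get the monic form.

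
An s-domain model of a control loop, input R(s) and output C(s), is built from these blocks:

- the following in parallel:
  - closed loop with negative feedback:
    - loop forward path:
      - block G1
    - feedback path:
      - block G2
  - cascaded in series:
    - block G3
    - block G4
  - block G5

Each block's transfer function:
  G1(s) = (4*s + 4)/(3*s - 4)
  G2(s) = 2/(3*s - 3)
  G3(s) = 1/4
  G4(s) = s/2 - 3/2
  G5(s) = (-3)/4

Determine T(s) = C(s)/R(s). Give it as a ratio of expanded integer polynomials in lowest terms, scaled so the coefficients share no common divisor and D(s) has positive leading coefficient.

The answer is (9*s^3 + 2*s^2 + 137*s - 276)/(72*s^2 - 104*s + 160).

Reasoning:
Step 1: apply the feedback formula to G1, G2 -> (12*s^2 - 12)/(9*s^2 - 13*s + 20)
Step 2: cascade G3, G4 -> s/8 - 3/8
Step 3: sum the parallel branches [G1/(1+G1*G2)], (G3*G4), G5 - this is the overall T(s), already in the required normalized form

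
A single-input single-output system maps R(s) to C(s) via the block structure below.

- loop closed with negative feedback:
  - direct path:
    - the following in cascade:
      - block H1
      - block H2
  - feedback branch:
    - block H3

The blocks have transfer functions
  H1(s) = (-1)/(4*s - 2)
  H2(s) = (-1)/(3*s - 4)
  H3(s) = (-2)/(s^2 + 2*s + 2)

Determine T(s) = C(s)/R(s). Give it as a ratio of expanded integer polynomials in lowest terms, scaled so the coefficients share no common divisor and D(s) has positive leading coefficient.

The answer is (s^2 + 2*s + 2)/(12*s^4 + 2*s^3 - 12*s^2 - 28*s + 14).

Reasoning:
Step 1 - combine H1, H2 in series; result 1/(12*s^2 - 22*s + 8)
Step 2 - apply the feedback formula to (H1*H2), H3, giving the overall T(s)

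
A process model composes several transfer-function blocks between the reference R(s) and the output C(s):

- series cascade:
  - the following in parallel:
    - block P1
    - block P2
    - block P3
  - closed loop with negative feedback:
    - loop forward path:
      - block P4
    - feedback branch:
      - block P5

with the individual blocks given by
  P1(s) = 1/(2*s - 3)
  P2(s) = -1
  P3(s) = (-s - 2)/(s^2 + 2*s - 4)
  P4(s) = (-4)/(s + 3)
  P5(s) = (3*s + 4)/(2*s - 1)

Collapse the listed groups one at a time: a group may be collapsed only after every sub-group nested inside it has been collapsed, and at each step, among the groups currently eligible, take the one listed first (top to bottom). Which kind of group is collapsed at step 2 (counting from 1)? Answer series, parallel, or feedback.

Step 1 - sum the parallel branches P1, P2, P3
Step 2 - reduce the feedback loop with forward P4 and return P5
Step 3 - series reduction of (P1+P2+P3), [P4/(1+P4*P5)]
Step 2: feedback.

Final answer: feedback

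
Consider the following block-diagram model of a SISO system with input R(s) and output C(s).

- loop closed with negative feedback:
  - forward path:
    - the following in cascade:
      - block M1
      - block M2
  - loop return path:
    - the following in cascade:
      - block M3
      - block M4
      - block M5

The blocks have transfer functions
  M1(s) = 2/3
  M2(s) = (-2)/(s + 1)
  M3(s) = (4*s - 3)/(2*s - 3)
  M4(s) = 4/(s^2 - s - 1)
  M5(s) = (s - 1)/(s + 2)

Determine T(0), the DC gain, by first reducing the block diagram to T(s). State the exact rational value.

Step 1. multiply M1, M2 (series); result (-4)/(3*s + 3)
Step 2. series reduction of M3, M4, M5; result (16*s^2 - 28*s + 12)/(2*s^4 - s^3 - 9*s^2 + 5*s + 6)
Step 3. collapse the loop ((M1*M2) forward, (M3*M4*M5) return); result (-8*s^4 + 4*s^3 + 36*s^2 - 20*s - 24)/(6*s^5 + 3*s^4 - 30*s^3 - 76*s^2 + 145*s - 30)
Step 3 gives the overall T(s). Then T(0) = -24/(-30) = 4/5.

Answer: 4/5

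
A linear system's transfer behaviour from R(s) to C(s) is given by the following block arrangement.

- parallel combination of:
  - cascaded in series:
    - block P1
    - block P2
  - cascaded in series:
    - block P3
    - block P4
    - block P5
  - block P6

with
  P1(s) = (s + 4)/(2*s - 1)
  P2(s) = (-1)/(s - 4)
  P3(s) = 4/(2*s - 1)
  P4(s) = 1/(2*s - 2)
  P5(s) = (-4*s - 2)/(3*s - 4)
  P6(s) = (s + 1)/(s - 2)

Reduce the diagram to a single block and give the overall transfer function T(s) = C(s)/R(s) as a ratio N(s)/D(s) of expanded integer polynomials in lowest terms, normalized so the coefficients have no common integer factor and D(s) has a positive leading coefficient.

First reduce the diagram to T(s).

Step 1. series reduction of P1, P2; result (-s - 4)/(2*s^2 - 9*s + 4)
Step 2. combine P3, P4, P5 in series; result (-8*s - 4)/(6*s^3 - 17*s^2 + 15*s - 4)
Step 3. combine (P1*P2), (P3*P4*P5), P6 in parallel; the result is T(s) itself (integer coefficients, no common factor, positive leading denominator coefficient)

Answer: (6*s^5 - 38*s^4 + 35*s^3 + 97*s^2 - 152*s + 16)/(6*s^5 - 53*s^4 + 165*s^3 - 230*s^2 + 144*s - 32)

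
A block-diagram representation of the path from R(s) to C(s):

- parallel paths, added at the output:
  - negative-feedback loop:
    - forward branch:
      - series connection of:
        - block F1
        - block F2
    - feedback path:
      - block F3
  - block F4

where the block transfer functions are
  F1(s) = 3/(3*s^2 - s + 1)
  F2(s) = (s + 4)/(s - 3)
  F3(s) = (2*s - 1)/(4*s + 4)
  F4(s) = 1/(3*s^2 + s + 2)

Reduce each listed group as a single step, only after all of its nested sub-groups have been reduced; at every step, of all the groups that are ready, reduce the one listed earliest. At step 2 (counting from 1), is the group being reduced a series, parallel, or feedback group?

Step 1. combine F1, F2 in series
Step 2. close the feedback loop around (F1*F2), F3
Step 3. parallel reduction of [(F1*F2)/(1+(F1*F2)*F3)], F4
At step 2 the group reduced is feedback.

Therefore the answer is feedback.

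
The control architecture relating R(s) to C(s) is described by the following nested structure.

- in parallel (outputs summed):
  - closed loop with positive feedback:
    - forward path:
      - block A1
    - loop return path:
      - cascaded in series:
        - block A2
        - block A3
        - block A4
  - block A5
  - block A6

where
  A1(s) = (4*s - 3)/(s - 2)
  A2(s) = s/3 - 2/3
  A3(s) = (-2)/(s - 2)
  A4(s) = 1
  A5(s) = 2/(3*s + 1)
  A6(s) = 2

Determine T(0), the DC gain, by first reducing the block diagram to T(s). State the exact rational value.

Step 1 - cascade A2, A3, A4, giving (-2)/3
Step 2 - apply the feedback formula to A1, (A2*A3*A4), giving (12*s - 9)/(11*s - 12)
Step 3 - add [A1/(1-A1*(A2*A3*A4))], A5, A6 (parallel), giving (102*s^2 - 43*s - 57)/(33*s^2 - 25*s - 12)
That last expression is T(s); at s = 0 only the constant terms survive, so T(0) = -57/(-12) = 19/4.

Therefore the answer is 19/4.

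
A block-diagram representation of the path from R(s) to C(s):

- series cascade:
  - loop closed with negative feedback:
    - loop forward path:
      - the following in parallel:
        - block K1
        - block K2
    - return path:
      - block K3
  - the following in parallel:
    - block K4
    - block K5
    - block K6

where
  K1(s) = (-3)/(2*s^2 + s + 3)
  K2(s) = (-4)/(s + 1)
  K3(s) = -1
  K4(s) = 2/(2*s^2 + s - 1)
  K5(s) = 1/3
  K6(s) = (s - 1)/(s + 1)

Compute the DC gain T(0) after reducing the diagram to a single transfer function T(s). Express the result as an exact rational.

Step 1: add K1, K2 (parallel), giving (-8*s^2 - 7*s - 15)/(2*s^3 + 3*s^2 + 4*s + 3)
Step 2: reduce the feedback loop with forward (K1+K2) and return K3, giving (-8*s^2 - 7*s - 15)/(2*s^3 + 11*s^2 + 11*s + 18)
Step 3: add K4, K5, K6 (parallel), giving (8*s^2 - 8*s + 8)/(6*s^2 + 3*s - 3)
Step 4: combine [(K1+K2)/(1+(K1+K2)*K3)], (K4+K5+K6) in series, giving (-64*s^4 + 8*s^3 - 128*s^2 + 64*s - 120)/(12*s^5 + 72*s^4 + 93*s^3 + 108*s^2 + 21*s - 54)
Evaluating the step-4 result (the overall T(s)) at s = 0 gives T(0) = -120/(-54) = 20/9.

Final answer: 20/9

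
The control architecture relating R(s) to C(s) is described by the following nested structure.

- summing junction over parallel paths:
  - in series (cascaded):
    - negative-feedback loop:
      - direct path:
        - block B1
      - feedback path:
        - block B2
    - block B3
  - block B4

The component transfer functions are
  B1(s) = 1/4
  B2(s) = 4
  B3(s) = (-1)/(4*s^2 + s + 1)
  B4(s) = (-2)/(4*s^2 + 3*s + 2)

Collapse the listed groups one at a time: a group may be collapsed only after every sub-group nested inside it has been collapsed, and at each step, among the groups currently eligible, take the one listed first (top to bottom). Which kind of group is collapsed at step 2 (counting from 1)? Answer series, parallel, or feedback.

Step 1: close the feedback loop around B1, B2
Step 2: combine [B1/(1+B1*B2)], B3 in series
Step 3: combine ([B1/(1+B1*B2)]*B3), B4 in parallel
So the answer for step 2 is series.

Therefore the answer is series.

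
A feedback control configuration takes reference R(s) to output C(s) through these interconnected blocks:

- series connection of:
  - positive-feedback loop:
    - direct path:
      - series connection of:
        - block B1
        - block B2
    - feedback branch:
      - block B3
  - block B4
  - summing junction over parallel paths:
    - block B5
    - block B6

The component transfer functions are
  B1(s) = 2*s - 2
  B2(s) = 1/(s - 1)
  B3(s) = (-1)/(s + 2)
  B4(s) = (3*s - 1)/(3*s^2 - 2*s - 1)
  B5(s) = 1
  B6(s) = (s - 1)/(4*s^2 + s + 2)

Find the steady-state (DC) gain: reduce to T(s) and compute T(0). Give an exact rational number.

Step 1. series reduction of B1, B2 -> 2
Step 2. apply the feedback formula to (B1*B2), B3 -> (2*s + 4)/(s + 4)
Step 3. reduce the parallel group B5, B6 -> (4*s^2 + 2*s + 1)/(4*s^2 + s + 2)
Step 4. combine [(B1*B2)/(1-(B1*B2)*B3)], B4, (B5+B6) in series -> (24*s^4 + 52*s^3 + 10*s^2 + 2*s - 4)/(12*s^5 + 43*s^4 - 20*s^3 - 5*s^2 - 22*s - 8)
The step-4 result is T(s). Setting s = 0: T(0) = -4/(-8) = 1/2.

Hence the answer: 1/2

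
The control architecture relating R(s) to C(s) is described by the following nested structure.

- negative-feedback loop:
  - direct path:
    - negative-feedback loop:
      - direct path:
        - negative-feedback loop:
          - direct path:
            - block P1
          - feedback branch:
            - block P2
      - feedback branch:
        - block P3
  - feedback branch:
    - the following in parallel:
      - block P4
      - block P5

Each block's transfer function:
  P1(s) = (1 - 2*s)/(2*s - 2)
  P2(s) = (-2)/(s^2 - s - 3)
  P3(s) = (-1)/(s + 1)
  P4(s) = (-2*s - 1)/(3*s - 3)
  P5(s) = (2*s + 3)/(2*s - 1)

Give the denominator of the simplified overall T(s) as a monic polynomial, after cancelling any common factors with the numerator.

(1) close the feedback loop around P1, P2 = (-2*s^3 + 3*s^2 + 5*s - 3)/(2*s^3 - 4*s^2 + 4)
(2) close the feedback loop around [P1/(1+P1*P2)], P3 = (-2*s^4 + s^3 + 8*s^2 + 2*s - 3)/(2*s^4 - 7*s^2 - s + 7)
(3) reduce the parallel group P4, P5 = (2*s^2 + 3*s - 8)/(6*s^2 - 9*s + 3)
(4) feedback reduction of [[P1/(1+P1*P2)]/(1+[P1/(1+P1*P2)]*P3)], (P4+P5) = (-6*s^5 + 9*s^4 + 21*s^3 - 18*s^2 - 15*s + 9)/(4*s^5 - 9*s^4 - 5*s^3 + 36*s^2 + s - 45)
That last expression is T(s), already simplified. Scaling its denominator by 1/4 (the reciprocal of the leading coefficient) yields the monic denominator.

Final answer: s^5 - 9*s^4/4 - 5*s^3/4 + 9*s^2 + s/4 - 45/4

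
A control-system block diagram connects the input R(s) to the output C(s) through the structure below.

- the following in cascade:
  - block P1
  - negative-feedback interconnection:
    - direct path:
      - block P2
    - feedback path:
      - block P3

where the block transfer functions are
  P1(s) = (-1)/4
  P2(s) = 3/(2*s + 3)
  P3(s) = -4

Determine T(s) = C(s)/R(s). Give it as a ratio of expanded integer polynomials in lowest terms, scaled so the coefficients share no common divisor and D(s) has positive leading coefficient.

First reduce the diagram to T(s).

Step 1: apply the feedback formula to P2, P3, giving 3/(2*s - 9)
Step 2: multiply P1, [P2/(1+P2*P3)] (series), giving the overall T(s)

Answer: (-3)/(8*s - 36)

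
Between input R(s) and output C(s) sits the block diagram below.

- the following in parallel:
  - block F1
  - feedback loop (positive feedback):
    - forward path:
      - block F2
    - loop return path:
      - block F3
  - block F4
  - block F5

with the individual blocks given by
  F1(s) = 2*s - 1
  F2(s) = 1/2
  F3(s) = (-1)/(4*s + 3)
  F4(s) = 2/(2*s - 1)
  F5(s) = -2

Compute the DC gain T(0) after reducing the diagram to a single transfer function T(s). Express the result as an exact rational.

The answer is -32/7.

Reasoning:
Step 1: apply the feedback formula to F2, F3 = (4*s + 3)/(8*s + 7)
Step 2: parallel reduction of F1, [F2/(1-F2*F3)], F4, F5 = (32*s^3 - 28*s^2 - 14*s + 32)/(16*s^2 + 6*s - 7)
Step 2 gives the overall T(s). Then T(0) = 32/(-7) = -32/7.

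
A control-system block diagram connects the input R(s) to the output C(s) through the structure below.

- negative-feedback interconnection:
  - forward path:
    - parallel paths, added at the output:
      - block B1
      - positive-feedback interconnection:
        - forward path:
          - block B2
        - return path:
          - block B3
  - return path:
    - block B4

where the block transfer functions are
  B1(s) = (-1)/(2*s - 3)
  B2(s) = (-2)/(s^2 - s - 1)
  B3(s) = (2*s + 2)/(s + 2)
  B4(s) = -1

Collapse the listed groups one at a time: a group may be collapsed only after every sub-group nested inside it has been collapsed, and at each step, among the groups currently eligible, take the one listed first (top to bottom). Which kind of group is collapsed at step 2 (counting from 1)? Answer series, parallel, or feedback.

[1] feedback reduction of B2, B3
[2] combine B1, [B2/(1-B2*B3)] in parallel
[3] feedback reduction of (B1+[B2/(1-B2*B3)]), B4
Step 2 collapses a parallel group.

Answer: parallel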